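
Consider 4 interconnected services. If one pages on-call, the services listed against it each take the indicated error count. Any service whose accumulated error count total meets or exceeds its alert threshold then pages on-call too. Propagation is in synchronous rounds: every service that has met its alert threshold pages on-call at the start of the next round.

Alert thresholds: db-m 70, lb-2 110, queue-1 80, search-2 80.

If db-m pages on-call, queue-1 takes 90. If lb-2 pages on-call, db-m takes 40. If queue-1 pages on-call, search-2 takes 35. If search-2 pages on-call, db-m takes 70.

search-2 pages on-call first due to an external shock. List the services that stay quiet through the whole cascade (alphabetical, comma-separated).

Round 1 — search-2 pages on-call (initial).
  db-m: +70 → 70 ≥ 70
Round 2 — db-m pages on-call.
  queue-1: +90 → 90 ≥ 80
Round 3 — queue-1 pages on-call.
No further pages.

lb-2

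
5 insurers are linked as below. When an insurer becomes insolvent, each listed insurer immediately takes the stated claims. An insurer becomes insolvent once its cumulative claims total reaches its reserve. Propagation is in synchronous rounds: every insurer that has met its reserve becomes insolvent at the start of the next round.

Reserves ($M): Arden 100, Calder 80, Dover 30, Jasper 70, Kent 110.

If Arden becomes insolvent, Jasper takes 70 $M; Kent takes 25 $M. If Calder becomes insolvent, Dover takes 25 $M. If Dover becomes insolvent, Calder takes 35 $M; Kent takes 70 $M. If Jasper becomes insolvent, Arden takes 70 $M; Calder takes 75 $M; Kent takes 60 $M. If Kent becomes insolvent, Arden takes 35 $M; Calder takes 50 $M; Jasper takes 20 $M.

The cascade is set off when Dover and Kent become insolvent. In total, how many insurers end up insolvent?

3

Round 1 — Dover, Kent become insolvent (initial).
  Arden: +35 → 35 < 100
  Calder: +35+50 → 85 ≥ 80
  Jasper: +20 → 20 < 70
Round 2 — Calder becomes insolvent.
No further insolvencies.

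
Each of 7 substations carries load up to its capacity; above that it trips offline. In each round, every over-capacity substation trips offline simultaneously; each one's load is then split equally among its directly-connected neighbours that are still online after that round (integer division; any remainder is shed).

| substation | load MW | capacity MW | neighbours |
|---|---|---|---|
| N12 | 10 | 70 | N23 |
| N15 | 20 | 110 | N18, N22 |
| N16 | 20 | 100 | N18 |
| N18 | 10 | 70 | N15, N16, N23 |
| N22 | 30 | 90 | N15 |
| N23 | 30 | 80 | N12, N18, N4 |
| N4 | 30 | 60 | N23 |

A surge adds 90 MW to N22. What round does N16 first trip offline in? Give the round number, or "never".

Round 1 — N22 at 120 > 90. N22 trips offline.
  N22 sheds 120 MW to N15: 120 each.
    N15: 20+120 = 140 > 110
Round 2 — N15 trips offline.
  N15 sheds 140 MW to N18: 140 each.
    N18: 10+140 = 150 > 70
Round 3 — N18 trips offline.
  N18 sheds 150 MW to N16, N23: 75 each.
    N16: 20+75 = 95 ≤ 100
    N23: 30+75 = 105 > 80
Round 4 — N23 trips offline.
  N23 sheds 105 MW to N12, N4: 52 each (1 lost).
    N12: 10+52 = 62 ≤ 70
    N4: 30+52 = 82 > 60
Round 5 — N4 trips offline.
  N4 sheds 82 MW: no online neighbours, lost.
No further trips.

never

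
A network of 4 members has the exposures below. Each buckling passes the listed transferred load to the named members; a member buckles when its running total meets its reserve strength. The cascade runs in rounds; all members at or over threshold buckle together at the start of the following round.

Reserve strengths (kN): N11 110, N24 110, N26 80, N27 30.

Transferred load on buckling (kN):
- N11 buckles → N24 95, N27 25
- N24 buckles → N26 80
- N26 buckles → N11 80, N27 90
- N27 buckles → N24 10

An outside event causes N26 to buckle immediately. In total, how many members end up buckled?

2

Round 1 — N26 buckles (initial).
  N11: +80 → 80 < 110
  N27: +90 → 90 ≥ 30
Round 2 — N27 buckles.
  N24: +10 → 10 < 110
No further bucklings.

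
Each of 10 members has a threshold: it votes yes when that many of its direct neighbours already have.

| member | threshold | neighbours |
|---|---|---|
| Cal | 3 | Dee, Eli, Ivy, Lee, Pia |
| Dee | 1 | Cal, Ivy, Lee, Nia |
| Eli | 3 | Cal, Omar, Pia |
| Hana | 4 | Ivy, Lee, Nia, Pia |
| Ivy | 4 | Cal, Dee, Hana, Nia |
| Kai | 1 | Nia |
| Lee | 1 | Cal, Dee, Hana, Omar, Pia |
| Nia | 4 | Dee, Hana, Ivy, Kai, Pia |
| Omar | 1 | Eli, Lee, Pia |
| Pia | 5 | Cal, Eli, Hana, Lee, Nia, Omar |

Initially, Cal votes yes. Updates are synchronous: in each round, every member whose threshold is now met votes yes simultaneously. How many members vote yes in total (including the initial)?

4

Round 1 — Cal votes yes (initial).
Round 2 — checking thresholds:
  Dee: 1 of 4 neighbours ≥ 1, votes yes.
  Eli: 1 of 3 neighbours < 3, below threshold.
  Ivy: 1 of 4 neighbours < 4, below threshold.
  Lee: 1 of 5 neighbours ≥ 1, votes yes.
  Pia: 1 of 6 neighbours < 5, below threshold.
Round 3 — checking thresholds:
  Eli: 1 of 3 neighbours < 3, below threshold.
  Hana: 1 of 4 neighbours < 4, below threshold.
  Ivy: 2 of 4 neighbours < 4, below threshold.
  Nia: 1 of 5 neighbours < 4, below threshold.
  Omar: 1 of 3 neighbours ≥ 1, votes yes.
  Pia: 2 of 6 neighbours < 5, below threshold.
Round 4 — no new yes votes; cascade stops.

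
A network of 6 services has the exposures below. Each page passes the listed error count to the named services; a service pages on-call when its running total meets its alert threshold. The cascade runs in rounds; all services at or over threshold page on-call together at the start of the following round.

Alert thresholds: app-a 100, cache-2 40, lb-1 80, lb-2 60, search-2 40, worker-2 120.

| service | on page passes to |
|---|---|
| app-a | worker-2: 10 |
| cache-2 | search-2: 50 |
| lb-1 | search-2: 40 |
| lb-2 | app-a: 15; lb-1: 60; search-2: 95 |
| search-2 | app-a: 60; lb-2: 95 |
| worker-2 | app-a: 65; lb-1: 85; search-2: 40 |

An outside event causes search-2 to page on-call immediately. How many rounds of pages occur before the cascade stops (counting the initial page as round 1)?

Round 1 — search-2 pages on-call (initial).
  app-a: +60 → 60 < 100
  lb-2: +95 → 95 ≥ 60
Round 2 — lb-2 pages on-call.
  app-a: +15 → 75 < 100
  lb-1: +60 → 60 < 80
No further pages.

2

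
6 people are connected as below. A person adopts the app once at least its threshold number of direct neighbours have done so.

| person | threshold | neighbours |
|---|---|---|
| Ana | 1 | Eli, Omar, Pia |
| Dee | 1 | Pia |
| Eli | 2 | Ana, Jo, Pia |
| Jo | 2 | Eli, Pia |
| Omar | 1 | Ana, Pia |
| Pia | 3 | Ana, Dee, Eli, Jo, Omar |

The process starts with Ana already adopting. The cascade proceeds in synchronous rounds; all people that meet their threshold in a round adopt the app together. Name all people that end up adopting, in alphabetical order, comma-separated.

Ana, Omar

Round 1 — Ana adopts the app (initial).
Round 2 — checking thresholds:
  Eli: 1 of 3 neighbours < 2, holds.
  Omar: 1 of 2 neighbours ≥ 1, adopts the app.
  Pia: 1 of 5 neighbours < 3, holds.
Round 3 — no new adoptions; cascade stops.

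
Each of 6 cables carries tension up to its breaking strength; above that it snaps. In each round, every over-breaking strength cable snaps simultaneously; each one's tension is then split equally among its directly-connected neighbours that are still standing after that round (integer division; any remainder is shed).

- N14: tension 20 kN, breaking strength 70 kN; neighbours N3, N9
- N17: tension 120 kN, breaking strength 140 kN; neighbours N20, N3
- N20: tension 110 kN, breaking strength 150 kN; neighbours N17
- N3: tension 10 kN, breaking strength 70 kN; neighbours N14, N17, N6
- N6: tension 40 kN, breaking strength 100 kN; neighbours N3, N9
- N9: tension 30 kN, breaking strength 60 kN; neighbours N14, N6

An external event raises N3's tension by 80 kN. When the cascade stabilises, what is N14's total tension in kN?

Round 1 — N3 at 90 > 70. N3 snaps.
  N3 sheds 90 kN to N14, N17, N6: 30 each.
    N14: 20+30 = 50 ≤ 70
    N17: 120+30 = 150 > 140
    N6: 40+30 = 70 ≤ 100
Round 2 — N17 snaps.
  N17 sheds 150 kN to N20: 150 each.
    N20: 110+150 = 260 > 150
Round 3 — N20 snaps.
  N20 sheds 260 kN: no online neighbours, lost.
No further breaks.

50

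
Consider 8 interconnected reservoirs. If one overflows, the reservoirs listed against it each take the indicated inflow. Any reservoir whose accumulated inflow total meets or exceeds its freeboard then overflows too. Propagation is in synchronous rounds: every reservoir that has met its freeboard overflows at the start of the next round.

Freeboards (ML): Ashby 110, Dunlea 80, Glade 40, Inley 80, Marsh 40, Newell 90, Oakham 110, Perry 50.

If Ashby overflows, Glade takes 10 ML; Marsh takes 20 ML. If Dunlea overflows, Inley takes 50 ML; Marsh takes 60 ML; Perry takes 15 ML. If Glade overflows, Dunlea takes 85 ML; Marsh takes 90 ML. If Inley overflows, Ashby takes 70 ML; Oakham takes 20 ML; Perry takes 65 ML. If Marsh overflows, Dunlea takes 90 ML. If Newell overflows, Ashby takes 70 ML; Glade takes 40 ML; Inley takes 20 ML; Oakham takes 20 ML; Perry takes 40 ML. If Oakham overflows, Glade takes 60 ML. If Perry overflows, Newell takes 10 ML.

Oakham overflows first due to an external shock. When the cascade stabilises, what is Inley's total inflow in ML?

Round 1 — Oakham overflows (initial).
  Glade: +60 → 60 ≥ 40
Round 2 — Glade overflows.
  Dunlea: +85 → 85 ≥ 80
  Marsh: +90 → 90 ≥ 40
Round 3 — Dunlea, Marsh overflow.
  Inley: +50 → 50 < 80
  Perry: +15 → 15 < 50
No further overflows.

50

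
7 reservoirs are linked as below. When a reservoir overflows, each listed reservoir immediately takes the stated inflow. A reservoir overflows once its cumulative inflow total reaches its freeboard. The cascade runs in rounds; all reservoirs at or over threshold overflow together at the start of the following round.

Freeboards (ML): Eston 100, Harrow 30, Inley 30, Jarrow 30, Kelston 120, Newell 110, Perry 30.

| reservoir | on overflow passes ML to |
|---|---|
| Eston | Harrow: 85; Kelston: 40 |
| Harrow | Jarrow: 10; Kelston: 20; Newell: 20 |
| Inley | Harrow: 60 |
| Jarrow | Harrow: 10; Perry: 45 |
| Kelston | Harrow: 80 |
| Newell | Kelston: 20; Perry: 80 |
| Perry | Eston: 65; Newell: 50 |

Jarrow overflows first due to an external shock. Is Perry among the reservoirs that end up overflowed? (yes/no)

yes

Round 1 — Jarrow overflows (initial).
  Harrow: +10 → 10 < 30
  Perry: +45 → 45 ≥ 30
Round 2 — Perry overflows.
  Eston: +65 → 65 < 100
  Newell: +50 → 50 < 110
No further overflows.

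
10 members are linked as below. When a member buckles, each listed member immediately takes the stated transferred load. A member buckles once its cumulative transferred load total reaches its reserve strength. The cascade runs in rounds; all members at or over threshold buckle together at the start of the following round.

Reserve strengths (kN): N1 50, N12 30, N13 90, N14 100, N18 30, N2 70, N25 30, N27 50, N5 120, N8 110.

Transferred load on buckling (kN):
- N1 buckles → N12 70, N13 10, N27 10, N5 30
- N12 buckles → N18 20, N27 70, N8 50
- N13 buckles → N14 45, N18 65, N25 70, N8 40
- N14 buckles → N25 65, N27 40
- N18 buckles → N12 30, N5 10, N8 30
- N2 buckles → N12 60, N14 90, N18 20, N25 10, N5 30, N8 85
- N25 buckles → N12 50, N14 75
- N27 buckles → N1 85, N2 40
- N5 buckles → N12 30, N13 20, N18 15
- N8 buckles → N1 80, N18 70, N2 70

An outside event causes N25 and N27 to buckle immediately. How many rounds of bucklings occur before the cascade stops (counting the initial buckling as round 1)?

Round 1 — N25, N27 buckle (initial).
  N1: +85 → 85 ≥ 50
  N12: +50 → 50 ≥ 30
  N14: +75 → 75 < 100
  N2: +40 → 40 < 70
Round 2 — N1, N12 buckle.
  N13: +10 → 10 < 90
  N18: +20 → 20 < 30
  N5: +30 → 30 < 120
  N8: +50 → 50 < 110
No further bucklings.

2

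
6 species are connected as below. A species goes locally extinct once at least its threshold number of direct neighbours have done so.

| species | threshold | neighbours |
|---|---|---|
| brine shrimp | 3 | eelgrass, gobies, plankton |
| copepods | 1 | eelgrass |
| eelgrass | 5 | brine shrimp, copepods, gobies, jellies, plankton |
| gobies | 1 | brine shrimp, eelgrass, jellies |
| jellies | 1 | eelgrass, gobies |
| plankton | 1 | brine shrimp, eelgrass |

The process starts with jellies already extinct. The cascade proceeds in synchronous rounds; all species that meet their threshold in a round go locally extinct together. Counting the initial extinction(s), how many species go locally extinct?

2

Round 1 — jellies goes locally extinct (initial).
Round 2 — checking thresholds:
  eelgrass: 1 of 5 neighbours < 5, not yet.
  gobies: 1 of 3 neighbours ≥ 1, goes locally extinct.
Round 3 — no new extinctions; cascade stops.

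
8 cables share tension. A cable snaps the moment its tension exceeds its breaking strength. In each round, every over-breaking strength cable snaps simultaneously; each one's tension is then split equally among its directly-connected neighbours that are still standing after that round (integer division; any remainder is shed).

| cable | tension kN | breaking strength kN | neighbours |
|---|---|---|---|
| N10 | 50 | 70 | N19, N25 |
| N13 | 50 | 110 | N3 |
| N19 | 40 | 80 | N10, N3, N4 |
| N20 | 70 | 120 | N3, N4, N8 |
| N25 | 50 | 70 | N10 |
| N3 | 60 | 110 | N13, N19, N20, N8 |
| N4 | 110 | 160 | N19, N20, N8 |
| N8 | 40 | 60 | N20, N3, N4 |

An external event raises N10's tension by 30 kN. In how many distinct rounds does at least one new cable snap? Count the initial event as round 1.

Round 1 — N10 at 80 > 70. N10 snaps.
  N10 sheds 80 kN to N19, N25: 40 each.
    N19: 40+40 = 80 ≤ 80
    N25: 50+40 = 90 > 70
Round 2 — N25 snaps.
  N25 sheds 90 kN: no online neighbours, lost.
No further breaks.

2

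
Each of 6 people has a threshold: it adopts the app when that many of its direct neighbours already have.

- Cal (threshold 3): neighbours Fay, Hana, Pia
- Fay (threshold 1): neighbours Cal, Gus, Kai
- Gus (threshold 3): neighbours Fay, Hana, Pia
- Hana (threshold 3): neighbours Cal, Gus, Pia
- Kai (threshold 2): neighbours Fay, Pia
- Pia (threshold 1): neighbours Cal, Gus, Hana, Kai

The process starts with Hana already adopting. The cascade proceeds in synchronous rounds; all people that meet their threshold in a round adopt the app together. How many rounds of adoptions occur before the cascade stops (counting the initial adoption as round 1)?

Round 1 — Hana adopts the app (initial).
Round 2 — checking thresholds:
  Cal: 1 of 3 neighbours < 3, holds.
  Gus: 1 of 3 neighbours < 3, holds.
  Pia: 1 of 4 neighbours ≥ 1, adopts the app.
Round 3 — no new adoptions; cascade stops.

2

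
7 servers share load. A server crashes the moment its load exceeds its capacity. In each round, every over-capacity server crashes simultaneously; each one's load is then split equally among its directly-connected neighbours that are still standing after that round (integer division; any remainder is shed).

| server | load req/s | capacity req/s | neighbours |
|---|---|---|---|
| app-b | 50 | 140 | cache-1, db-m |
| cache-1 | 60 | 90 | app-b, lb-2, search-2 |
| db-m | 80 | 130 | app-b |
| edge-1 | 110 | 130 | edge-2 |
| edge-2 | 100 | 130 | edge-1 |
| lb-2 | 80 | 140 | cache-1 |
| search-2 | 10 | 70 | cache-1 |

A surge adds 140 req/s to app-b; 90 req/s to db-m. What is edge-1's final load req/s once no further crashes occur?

Round 1 — app-b at 190 > 140; db-m at 170 > 130. app-b, db-m crash.
  app-b sheds 190 req/s to cache-1: 190 each.
    cache-1: 60+190 = 250 > 90
  db-m sheds 170 req/s: no online neighbours, lost.
Round 2 — cache-1 crashes.
  cache-1 sheds 250 req/s to lb-2, search-2: 125 each.
    lb-2: 80+125 = 205 > 140
    search-2: 10+125 = 135 > 70
Round 3 — lb-2, search-2 crash.
  lb-2 sheds 205 req/s: no online neighbours, lost.
  search-2 sheds 135 req/s: no online neighbours, lost.
No further crashes.

110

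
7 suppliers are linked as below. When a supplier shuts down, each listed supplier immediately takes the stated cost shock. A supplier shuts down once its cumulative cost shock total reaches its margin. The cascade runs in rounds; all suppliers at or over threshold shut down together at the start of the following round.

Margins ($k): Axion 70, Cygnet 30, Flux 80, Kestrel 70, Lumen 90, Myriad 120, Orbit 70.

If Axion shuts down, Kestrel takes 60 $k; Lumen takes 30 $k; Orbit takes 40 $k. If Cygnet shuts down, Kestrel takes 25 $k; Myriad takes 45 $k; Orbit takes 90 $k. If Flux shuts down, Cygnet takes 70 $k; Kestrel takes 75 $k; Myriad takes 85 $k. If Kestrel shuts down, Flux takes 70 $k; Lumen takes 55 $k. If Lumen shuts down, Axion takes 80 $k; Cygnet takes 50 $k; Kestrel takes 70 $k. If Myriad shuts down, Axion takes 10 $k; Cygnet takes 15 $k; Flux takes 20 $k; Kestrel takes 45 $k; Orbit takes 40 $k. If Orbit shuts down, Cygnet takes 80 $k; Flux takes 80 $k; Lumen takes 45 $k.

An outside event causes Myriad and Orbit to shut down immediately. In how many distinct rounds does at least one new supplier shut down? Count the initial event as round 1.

Round 1 — Myriad, Orbit shut down (initial).
  Axion: +10 → 10 < 70
  Cygnet: +15+80 → 95 ≥ 30
  Flux: +20+80 → 100 ≥ 80
  Kestrel: +45 → 45 < 70
  Lumen: +45 → 45 < 90
Round 2 — Cygnet, Flux shut down.
  Kestrel: +25+75 → 145 ≥ 70
Round 3 — Kestrel shuts down.
  Lumen: +55 → 100 ≥ 90
Round 4 — Lumen shuts down.
  Axion: +80 → 90 ≥ 70
Round 5 — Axion shuts down.
No further shutdowns.

5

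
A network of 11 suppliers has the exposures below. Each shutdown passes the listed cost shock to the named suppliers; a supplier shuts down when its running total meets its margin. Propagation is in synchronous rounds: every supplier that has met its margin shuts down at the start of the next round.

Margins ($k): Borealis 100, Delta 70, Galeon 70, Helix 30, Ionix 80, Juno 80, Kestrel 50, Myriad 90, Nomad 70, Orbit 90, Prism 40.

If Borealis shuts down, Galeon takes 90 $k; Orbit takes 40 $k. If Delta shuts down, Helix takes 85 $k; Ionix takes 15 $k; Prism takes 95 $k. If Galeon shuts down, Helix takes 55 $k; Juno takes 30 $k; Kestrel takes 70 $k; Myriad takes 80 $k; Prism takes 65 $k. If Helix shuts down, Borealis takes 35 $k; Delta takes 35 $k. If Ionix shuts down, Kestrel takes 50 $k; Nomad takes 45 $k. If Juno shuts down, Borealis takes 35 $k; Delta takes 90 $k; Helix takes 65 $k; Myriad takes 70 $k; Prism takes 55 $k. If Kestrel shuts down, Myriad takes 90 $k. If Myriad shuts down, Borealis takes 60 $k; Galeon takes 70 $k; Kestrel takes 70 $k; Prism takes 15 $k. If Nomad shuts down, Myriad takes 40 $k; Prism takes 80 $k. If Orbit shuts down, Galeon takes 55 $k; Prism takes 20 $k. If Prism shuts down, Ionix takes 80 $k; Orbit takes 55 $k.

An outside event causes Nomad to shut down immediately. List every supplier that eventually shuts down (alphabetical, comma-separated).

Galeon, Helix, Ionix, Kestrel, Myriad, Nomad, Prism

Round 1 — Nomad shuts down (initial).
  Myriad: +40 → 40 < 90
  Prism: +80 → 80 ≥ 40
Round 2 — Prism shuts down.
  Ionix: +80 → 80 ≥ 80
  Orbit: +55 → 55 < 90
Round 3 — Ionix shuts down.
  Kestrel: +50 → 50 ≥ 50
Round 4 — Kestrel shuts down.
  Myriad: +90 → 130 ≥ 90
Round 5 — Myriad shuts down.
  Borealis: +60 → 60 < 100
  Galeon: +70 → 70 ≥ 70
Round 6 — Galeon shuts down.
  Helix: +55 → 55 ≥ 30
  Juno: +30 → 30 < 80
Round 7 — Helix shuts down.
  Borealis: +35 → 95 < 100
  Delta: +35 → 35 < 70
No further shutdowns.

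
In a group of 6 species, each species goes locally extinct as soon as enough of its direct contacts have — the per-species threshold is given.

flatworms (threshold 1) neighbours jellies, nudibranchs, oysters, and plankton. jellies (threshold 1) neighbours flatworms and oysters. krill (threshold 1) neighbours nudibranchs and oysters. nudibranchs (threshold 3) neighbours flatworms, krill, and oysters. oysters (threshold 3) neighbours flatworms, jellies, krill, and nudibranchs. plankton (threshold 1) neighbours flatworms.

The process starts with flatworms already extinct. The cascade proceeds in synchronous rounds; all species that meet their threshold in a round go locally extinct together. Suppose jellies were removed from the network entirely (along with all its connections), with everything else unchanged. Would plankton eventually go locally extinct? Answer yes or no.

yes

With jellies removed:
Round 1 — flatworms goes locally extinct (initial).
Round 2 — checking thresholds:
  nudibranchs: 1 of 3 neighbours < 3, holds.
  oysters: 1 of 3 neighbours < 3, holds.
  plankton: 1 of 1 neighbours ≥ 1, goes locally extinct.
Round 3 — no new extinctions; cascade stops.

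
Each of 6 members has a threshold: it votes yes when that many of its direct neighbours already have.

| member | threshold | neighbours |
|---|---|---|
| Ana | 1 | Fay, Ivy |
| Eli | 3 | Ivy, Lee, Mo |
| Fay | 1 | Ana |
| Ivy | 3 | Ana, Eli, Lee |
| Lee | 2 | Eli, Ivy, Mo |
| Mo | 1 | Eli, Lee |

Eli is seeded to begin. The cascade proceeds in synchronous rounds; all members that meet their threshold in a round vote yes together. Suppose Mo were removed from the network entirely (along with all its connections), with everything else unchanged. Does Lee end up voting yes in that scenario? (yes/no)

no

With Mo removed:
Round 1 — Eli votes yes (initial).
Round 2 — no new yes votes; cascade stops.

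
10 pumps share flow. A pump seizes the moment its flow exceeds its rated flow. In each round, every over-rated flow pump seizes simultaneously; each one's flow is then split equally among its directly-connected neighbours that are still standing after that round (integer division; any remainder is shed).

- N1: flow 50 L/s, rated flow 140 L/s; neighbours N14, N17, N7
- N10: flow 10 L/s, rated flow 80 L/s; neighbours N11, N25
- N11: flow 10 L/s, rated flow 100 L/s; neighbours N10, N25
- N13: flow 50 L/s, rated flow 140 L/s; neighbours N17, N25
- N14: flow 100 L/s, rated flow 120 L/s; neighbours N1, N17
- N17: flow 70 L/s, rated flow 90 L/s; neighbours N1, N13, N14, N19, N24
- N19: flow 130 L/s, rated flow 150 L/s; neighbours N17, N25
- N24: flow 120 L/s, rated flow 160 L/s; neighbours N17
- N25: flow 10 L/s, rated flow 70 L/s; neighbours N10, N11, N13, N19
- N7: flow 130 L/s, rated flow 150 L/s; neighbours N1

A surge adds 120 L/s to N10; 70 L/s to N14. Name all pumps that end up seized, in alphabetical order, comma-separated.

N1, N10, N14, N17, N19, N25, N7

Round 1 — N10 at 130 > 80; N14 at 170 > 120. N10, N14 seize.
  N10 sheds 130 L/s to N11, N25: 65 each.
    N11: 10+65 = 75 ≤ 100
    N25: 10+65 = 75 > 70
  N14 sheds 170 L/s to N1, N17: 85 each.
    N1: 50+85 = 135 ≤ 140
    N17: 70+85 = 155 > 90
Round 2 — N17, N25 seize.
  N17 sheds 155 L/s to N1, N13, N19, N24: 38 each (3 lost).
    N1: 135+38 = 173 > 140
    N13: 50+38 = 88 ≤ 140
    N19: 130+38 = 168 > 150
    N24: 120+38 = 158 ≤ 160
  N25 sheds 75 L/s to N11, N13, N19: 25 each.
    N11: 75+25 = 100 ≤ 100
    N13: 88+25 = 113 ≤ 140
    N19: 168+25 = 193 > 150
Round 3 — N1, N19 seize.
  N1 sheds 173 L/s to N7: 173 each.
    N7: 130+173 = 303 > 150
  N19 sheds 193 L/s: no online neighbours, lost.
Round 4 — N7 seizes.
  N7 sheds 303 L/s: no online neighbours, lost.
No further seizures.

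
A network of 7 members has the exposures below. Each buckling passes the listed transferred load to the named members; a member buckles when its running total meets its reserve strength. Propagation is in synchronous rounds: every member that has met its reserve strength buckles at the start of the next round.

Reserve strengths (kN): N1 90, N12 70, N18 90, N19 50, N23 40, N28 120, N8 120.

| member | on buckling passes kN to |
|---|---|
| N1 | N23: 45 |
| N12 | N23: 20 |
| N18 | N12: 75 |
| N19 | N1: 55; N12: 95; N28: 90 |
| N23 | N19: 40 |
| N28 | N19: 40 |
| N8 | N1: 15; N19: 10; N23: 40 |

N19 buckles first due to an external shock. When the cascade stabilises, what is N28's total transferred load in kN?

90

Round 1 — N19 buckles (initial).
  N1: +55 → 55 < 90
  N12: +95 → 95 ≥ 70
  N28: +90 → 90 < 120
Round 2 — N12 buckles.
  N23: +20 → 20 < 40
No further bucklings.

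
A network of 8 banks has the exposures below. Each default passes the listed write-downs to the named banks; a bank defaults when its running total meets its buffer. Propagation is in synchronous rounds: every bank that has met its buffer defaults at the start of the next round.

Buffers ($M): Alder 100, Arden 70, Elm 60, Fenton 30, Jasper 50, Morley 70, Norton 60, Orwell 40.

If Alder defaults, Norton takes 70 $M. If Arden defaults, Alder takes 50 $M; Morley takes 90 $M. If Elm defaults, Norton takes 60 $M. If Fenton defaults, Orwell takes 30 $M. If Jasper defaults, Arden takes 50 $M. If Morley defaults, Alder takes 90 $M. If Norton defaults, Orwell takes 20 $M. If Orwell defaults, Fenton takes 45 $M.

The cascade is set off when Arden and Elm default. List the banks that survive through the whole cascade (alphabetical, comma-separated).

Fenton, Jasper, Orwell

Round 1 — Arden, Elm default (initial).
  Alder: +50 → 50 < 100
  Morley: +90 → 90 ≥ 70
  Norton: +60 → 60 ≥ 60
Round 2 — Morley, Norton default.
  Alder: +90 → 140 ≥ 100
  Orwell: +20 → 20 < 40
Round 3 — Alder defaults.
No further defaults.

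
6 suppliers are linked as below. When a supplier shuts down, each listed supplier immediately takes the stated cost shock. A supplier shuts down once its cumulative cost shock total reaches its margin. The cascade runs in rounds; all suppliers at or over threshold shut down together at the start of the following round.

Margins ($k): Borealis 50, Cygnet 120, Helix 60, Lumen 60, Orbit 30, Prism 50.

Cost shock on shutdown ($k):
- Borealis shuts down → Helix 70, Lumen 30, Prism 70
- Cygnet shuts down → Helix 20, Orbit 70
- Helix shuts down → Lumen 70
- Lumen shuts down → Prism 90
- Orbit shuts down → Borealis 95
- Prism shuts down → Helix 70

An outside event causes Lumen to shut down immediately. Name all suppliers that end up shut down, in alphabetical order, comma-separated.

Round 1 — Lumen shuts down (initial).
  Prism: +90 → 90 ≥ 50
Round 2 — Prism shuts down.
  Helix: +70 → 70 ≥ 60
Round 3 — Helix shuts down.
No further shutdowns.

Helix, Lumen, Prism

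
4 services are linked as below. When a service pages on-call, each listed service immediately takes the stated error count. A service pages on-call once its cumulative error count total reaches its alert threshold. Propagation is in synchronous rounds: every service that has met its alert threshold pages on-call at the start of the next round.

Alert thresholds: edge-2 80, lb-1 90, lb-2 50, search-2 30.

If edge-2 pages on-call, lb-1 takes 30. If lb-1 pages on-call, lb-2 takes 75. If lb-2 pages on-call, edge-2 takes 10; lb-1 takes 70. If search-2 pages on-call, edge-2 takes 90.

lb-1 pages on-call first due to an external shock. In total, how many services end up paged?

Round 1 — lb-1 pages on-call (initial).
  lb-2: +75 → 75 ≥ 50
Round 2 — lb-2 pages on-call.
  edge-2: +10 → 10 < 80
No further pages.

2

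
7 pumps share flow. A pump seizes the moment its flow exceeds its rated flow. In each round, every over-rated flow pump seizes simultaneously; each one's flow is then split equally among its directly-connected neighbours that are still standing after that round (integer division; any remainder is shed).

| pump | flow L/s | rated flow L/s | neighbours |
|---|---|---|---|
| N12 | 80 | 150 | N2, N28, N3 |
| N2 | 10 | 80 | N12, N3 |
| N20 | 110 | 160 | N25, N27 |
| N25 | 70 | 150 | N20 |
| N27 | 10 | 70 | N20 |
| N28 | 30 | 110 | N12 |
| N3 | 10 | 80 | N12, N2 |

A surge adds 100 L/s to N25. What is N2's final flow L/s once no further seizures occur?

Round 1 — N25 at 170 > 150. N25 seizes.
  N25 sheds 170 L/s to N20: 170 each.
    N20: 110+170 = 280 > 160
Round 2 — N20 seizes.
  N20 sheds 280 L/s to N27: 280 each.
    N27: 10+280 = 290 > 70
Round 3 — N27 seizes.
  N27 sheds 290 L/s: no online neighbours, lost.
No further seizures.

10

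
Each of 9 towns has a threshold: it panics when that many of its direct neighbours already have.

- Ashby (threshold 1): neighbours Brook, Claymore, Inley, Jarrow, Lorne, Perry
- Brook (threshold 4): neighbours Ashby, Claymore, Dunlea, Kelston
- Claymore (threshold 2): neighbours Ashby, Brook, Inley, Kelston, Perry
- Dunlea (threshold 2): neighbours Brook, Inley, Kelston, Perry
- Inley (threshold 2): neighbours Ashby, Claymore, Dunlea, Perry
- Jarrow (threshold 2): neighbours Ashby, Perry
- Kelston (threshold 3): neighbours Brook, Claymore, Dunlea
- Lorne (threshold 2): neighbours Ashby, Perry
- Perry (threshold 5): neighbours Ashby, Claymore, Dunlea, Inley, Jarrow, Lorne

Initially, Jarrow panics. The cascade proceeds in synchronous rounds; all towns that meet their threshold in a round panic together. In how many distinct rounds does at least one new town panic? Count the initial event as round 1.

Round 1 — Jarrow panics (initial).
Round 2 — checking thresholds:
  Ashby: 1 of 6 neighbours ≥ 1, panics.
  Perry: 1 of 6 neighbours < 5, below threshold.
Round 3 — no new panics; cascade stops.

2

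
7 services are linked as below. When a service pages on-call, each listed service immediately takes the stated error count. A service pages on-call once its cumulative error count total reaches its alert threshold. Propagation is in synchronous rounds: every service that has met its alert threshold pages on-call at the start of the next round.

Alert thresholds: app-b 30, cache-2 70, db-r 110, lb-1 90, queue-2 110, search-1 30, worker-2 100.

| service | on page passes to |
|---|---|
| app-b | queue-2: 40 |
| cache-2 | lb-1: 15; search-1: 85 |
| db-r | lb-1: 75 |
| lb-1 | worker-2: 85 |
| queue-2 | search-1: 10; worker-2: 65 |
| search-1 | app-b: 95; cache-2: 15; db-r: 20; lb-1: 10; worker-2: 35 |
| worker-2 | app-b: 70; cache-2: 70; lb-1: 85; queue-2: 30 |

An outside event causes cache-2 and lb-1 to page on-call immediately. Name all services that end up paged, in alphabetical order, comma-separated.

Round 1 — cache-2, lb-1 page on-call (initial).
  search-1: +85 → 85 ≥ 30
  worker-2: +85 → 85 < 100
Round 2 — search-1 pages on-call.
  app-b: +95 → 95 ≥ 30
  db-r: +20 → 20 < 110
  worker-2: +35 → 120 ≥ 100
Round 3 — app-b, worker-2 page on-call.
  queue-2: +40+30 → 70 < 110
No further pages.

app-b, cache-2, lb-1, search-1, worker-2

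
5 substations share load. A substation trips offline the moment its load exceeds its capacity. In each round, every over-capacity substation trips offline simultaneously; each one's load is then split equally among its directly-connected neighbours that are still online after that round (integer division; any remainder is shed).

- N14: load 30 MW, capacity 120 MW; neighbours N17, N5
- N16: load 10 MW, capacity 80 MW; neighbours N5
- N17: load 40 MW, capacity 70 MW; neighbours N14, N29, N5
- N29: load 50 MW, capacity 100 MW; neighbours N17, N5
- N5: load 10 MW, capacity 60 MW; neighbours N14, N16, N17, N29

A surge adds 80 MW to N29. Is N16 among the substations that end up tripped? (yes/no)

Round 1 — N29 at 130 > 100. N29 trips offline.
  N29 sheds 130 MW to N17, N5: 65 each.
    N17: 40+65 = 105 > 70
    N5: 10+65 = 75 > 60
Round 2 — N17, N5 trip offline.
  N17 sheds 105 MW to N14: 105 each.
    N14: 30+105 = 135 > 120
  N5 sheds 75 MW to N14, N16: 37 each (1 lost).
    N14: 135+37 = 172 > 120
    N16: 10+37 = 47 ≤ 80
Round 3 — N14 trips offline.
  N14 sheds 172 MW: no online neighbours, lost.
No further trips.

no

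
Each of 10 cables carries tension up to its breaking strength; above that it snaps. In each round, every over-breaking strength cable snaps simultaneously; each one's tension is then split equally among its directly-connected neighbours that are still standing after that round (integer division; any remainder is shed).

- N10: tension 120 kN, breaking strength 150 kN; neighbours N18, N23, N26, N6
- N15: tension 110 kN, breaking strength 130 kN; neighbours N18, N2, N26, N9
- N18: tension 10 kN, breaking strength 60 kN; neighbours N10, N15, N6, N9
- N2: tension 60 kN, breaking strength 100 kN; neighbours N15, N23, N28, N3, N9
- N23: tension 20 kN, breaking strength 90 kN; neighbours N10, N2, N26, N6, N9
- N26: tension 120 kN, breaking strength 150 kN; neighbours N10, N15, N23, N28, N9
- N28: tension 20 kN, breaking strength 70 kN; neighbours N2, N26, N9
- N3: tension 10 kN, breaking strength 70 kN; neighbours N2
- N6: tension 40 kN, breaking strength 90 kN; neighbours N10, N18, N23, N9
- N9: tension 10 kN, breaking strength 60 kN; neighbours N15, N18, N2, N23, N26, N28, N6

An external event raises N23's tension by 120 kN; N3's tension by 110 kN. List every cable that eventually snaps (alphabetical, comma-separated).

N10, N15, N18, N2, N23, N26, N28, N3, N6, N9

Round 1 — N23 at 140 > 90; N3 at 120 > 70. N23, N3 snap.
  N23 sheds 140 kN to N10, N2, N26, N6, N9: 28 each.
    N10: 120+28 = 148 ≤ 150
    N2: 60+28 = 88 ≤ 100
    N26: 120+28 = 148 ≤ 150
    N6: 40+28 = 68 ≤ 90
    N9: 10+28 = 38 ≤ 60
  N3 sheds 120 kN to N2: 120 each.
    N2: 88+120 = 208 > 100
Round 2 — N2 snaps.
  N2 sheds 208 kN to N15, N28, N9: 69 each (1 lost).
    N15: 110+69 = 179 > 130
    N28: 20+69 = 89 > 70
    N9: 38+69 = 107 > 60
Round 3 — N15, N28, N9 snap.
  N15 sheds 179 kN to N18, N26: 89 each (1 lost).
    N18: 10+89 = 99 > 60
    N26: 148+89 = 237 > 150
  N28 sheds 89 kN to N26: 89 each.
    N26: 237+89 = 326 > 150
  N9 sheds 107 kN to N18, N26, N6: 35 each (2 lost).
    N18: 99+35 = 134 > 60
    N26: 326+35 = 361 > 150
    N6: 68+35 = 103 > 90
Round 4 — N18, N26, N6 snap.
  N18 sheds 134 kN to N10: 134 each.
    N10: 148+134 = 282 > 150
  N26 sheds 361 kN to N10: 361 each.
    N10: 282+361 = 643 > 150
  N6 sheds 103 kN to N10: 103 each.
    N10: 643+103 = 746 > 150
Round 5 — N10 snaps.
  N10 sheds 746 kN: no online neighbours, lost.
No further breaks.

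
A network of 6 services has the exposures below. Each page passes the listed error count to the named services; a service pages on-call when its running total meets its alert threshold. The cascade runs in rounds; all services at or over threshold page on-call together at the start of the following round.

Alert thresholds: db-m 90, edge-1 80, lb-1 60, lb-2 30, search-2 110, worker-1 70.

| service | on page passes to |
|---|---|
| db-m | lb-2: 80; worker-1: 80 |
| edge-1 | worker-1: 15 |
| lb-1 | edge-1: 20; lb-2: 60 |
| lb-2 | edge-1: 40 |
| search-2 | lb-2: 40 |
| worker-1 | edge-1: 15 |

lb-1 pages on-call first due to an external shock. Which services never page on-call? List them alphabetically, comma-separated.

db-m, edge-1, search-2, worker-1

Round 1 — lb-1 pages on-call (initial).
  edge-1: +20 → 20 < 80
  lb-2: +60 → 60 ≥ 30
Round 2 — lb-2 pages on-call.
  edge-1: +40 → 60 < 80
No further pages.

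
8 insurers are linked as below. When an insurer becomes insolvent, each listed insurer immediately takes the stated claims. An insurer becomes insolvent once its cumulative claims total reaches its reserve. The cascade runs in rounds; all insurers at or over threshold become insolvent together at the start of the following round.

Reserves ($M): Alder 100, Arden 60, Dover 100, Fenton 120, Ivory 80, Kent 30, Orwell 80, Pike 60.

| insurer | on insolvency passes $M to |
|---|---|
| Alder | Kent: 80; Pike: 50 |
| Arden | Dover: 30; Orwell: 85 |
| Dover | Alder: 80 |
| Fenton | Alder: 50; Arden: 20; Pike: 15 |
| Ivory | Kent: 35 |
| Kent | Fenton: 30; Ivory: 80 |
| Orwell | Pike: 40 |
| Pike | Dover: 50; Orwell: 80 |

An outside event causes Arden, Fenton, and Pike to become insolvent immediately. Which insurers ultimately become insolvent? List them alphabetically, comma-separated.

Arden, Fenton, Orwell, Pike

Round 1 — Arden, Fenton, Pike become insolvent (initial).
  Alder: +50 → 50 < 100
  Dover: +30+50 → 80 < 100
  Orwell: +85+80 → 165 ≥ 80
Round 2 — Orwell becomes insolvent.
No further insolvencies.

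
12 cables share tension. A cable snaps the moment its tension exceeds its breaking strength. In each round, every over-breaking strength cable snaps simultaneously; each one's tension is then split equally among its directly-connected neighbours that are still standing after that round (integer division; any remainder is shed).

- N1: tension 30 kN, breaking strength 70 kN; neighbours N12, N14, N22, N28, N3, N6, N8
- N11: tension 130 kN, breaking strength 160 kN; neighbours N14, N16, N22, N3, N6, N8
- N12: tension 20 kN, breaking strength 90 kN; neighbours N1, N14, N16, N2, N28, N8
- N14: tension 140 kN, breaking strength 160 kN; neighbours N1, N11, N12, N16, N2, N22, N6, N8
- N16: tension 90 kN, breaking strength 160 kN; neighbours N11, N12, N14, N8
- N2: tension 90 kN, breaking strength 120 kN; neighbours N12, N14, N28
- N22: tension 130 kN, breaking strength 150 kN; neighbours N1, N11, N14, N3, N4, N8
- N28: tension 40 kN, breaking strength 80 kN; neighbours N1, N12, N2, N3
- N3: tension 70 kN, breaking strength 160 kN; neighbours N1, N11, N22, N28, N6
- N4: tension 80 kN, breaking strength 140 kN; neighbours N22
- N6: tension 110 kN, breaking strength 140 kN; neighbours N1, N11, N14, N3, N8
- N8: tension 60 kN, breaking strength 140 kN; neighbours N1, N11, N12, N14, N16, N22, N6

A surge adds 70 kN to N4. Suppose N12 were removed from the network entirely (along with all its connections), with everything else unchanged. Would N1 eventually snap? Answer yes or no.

With N12 removed:
Round 1 — N4 at 150 > 140. N4 snaps.
  N4 sheds 150 kN to N22: 150 each.
    N22: 130+150 = 280 > 150
Round 2 — N22 snaps.
  N22 sheds 280 kN to N1, N11, N14, N3, N8: 56 each.
    N1: 30+56 = 86 > 70
    N11: 130+56 = 186 > 160
    N14: 140+56 = 196 > 160
    N3: 70+56 = 126 ≤ 160
    N8: 60+56 = 116 ≤ 140
Round 3 — N1, N11, N14 snap.
  N1 sheds 86 kN to N28, N3, N6, N8: 21 each (2 lost).
    N28: 40+21 = 61 ≤ 80
    N3: 126+21 = 147 ≤ 160
    N6: 110+21 = 131 ≤ 140
    N8: 116+21 = 137 ≤ 140
  N11 sheds 186 kN to N16, N3, N6, N8: 46 each (2 lost).
    N16: 90+46 = 136 ≤ 160
    N3: 147+46 = 193 > 160
    N6: 131+46 = 177 > 140
    N8: 137+46 = 183 > 140
  N14 sheds 196 kN to N16, N2, N6, N8: 49 each.
    N16: 136+49 = 185 > 160
    N2: 90+49 = 139 > 120
    N6: 177+49 = 226 > 140
    N8: 183+49 = 232 > 140
Round 4 — N16, N2, N3, N6, N8 snap.
  N16 sheds 185 kN: no online neighbours, lost.
  N2 sheds 139 kN to N28: 139 each.
    N28: 61+139 = 200 > 80
  N3 sheds 193 kN to N28: 193 each.
    N28: 200+193 = 393 > 80
  N6 sheds 226 kN: no online neighbours, lost.
  N8 sheds 232 kN: no online neighbours, lost.
Round 5 — N28 snaps.
  N28 sheds 393 kN: no online neighbours, lost.
No further breaks.

yes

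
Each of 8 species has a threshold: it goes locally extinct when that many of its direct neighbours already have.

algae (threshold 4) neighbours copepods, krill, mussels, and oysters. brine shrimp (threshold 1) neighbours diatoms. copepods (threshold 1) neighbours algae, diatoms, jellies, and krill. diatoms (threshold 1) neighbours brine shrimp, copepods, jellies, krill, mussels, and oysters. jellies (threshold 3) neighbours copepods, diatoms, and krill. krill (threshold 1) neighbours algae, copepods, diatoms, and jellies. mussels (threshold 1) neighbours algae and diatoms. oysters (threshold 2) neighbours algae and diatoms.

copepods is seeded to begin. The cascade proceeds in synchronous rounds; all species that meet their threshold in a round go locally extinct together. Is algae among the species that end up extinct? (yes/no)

Round 1 — copepods goes locally extinct (initial).
Round 2 — checking thresholds:
  algae: 1 of 4 neighbours < 4, holds.
  diatoms: 1 of 6 neighbours ≥ 1, goes locally extinct.
  jellies: 1 of 3 neighbours < 3, holds.
  krill: 1 of 4 neighbours ≥ 1, goes locally extinct.
Round 3 — checking thresholds:
  algae: 2 of 4 neighbours < 4, holds.
  brine shrimp: 1 of 1 neighbours ≥ 1, goes locally extinct.
  jellies: 3 of 3 neighbours ≥ 3, goes locally extinct.
  mussels: 1 of 2 neighbours ≥ 1, goes locally extinct.
  oysters: 1 of 2 neighbours < 2, holds.
Round 4 — no new extinctions; cascade stops.

no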